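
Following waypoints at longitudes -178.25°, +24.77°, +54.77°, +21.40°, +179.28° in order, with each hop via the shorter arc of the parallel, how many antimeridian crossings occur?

1

Leg 1: -178.25° → +24.77°, shortest Δλ = -156.98° (west) — crosses 180°.
Leg 2: +24.77° → +54.77°, shortest Δλ = 30.0° (east) — does not cross 180°.
Leg 3: +54.77° → +21.40°, shortest Δλ = -33.37° (west) — does not cross 180°.
Leg 4: +21.40° → +179.28°, shortest Δλ = 157.88° (east) — does not cross 180°.
Total crossings: 1.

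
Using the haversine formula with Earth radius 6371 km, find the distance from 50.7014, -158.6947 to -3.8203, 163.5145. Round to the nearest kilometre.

7049 km

Δλ = 163.5145 − -158.6947 = 322.2092°; wrapped into (−180°, 180°]: -37.7908°.
Δφ = -3.8203 − 50.7014 = -54.5217°.
a = sin²(Δφ/2) + cos φ₁ · cos φ₂ · sin²(Δλ/2) = 0.276078.
c = 2·atan2(√a, √(1−a)) = 1.10644 rad → d = 6371·c ≈ 7049.15 km.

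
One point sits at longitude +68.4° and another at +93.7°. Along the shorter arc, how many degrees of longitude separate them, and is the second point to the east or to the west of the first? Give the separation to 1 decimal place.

25.3° east

Raw difference: 93.7 − 68.4 = 25.3°.
Normalise into (−180°, 180°]: 25.3° stays 25.3°.
Positive ⇒ the second point lies to the east; separation 25.3°.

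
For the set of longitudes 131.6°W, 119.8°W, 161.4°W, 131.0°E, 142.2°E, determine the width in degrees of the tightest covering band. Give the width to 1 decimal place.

109.2°

Sort the longitudes: -161.4°, -131.6°, -119.8°, +131.0°, +142.2°.
Eastward gaps between consecutive values (wrapping around): 29.8°, 11.8°, 250.8°, 11.2°, 56.4°.
Largest gap = 250.8° ⇒ minimal covering band is its complement: 360° − 250.8° = 109.2°.
Band runs from +131.0° eastward to -119.8°, crossing the antimeridian.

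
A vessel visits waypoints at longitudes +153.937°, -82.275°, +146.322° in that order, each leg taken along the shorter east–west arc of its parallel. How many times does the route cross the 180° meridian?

Leg 1: +153.937° → -82.275°, shortest Δλ = 123.788° (east) — crosses 180°.
Leg 2: -82.275° → +146.322°, shortest Δλ = -131.403° (west) — crosses 180°.
Total crossings: 2.

2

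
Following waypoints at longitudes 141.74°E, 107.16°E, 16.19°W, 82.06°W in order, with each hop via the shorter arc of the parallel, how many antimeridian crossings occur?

0

Leg 1: +141.74° → +107.16°, shortest Δλ = -34.58° (west) — does not cross 180°.
Leg 2: +107.16° → -16.19°, shortest Δλ = -123.35° (west) — does not cross 180°.
Leg 3: -16.19° → -82.06°, shortest Δλ = -65.87° (west) — does not cross 180°.
Total crossings: 0.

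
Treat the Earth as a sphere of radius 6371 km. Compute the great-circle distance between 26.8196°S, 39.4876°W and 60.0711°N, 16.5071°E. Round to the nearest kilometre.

10915 km

Δλ = 16.5071 − -39.4876 = 55.9947°.
Δφ = 60.0711 − -26.8196 = 86.8907°.
a = sin²(Δφ/2) + cos φ₁ · cos φ₂ · sin²(Δλ/2) = 0.570999.
c = 2·atan2(√a, √(1−a)) = 1.71328 rad → d = 6371·c ≈ 10915.28 km.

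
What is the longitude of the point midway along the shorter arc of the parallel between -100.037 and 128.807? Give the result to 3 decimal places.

Signed shortest Δλ from -100.037° to +128.807° is -131.156°.
Midpoint longitude = -100.037° + (-131.156°)/2 = -100.037° − 65.578° = -165.615°.
(The naïve average (-100.037 + +128.807)/2 = 14.385° is on the wrong side of the globe.)

-165.615°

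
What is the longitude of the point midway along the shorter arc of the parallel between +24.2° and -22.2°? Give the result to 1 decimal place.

Signed shortest Δλ from +24.2° to -22.2° is -46.4°.
Midpoint longitude = +24.2° + (-46.4°)/2 = +24.2° − 23.2° = +1.0°.

+1.0°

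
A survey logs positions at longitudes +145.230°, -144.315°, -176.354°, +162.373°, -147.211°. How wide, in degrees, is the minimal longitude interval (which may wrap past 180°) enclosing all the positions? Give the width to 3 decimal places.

Sort the longitudes: -176.354°, -147.211°, -144.315°, +145.230°, +162.373°.
Eastward gaps between consecutive values (wrapping around): 29.143°, 2.896°, 289.545°, 17.143°, 21.273°.
Largest gap = 289.545° ⇒ minimal covering band is its complement: 360° − 289.545° = 70.455°.
Band runs from +145.230° eastward to -144.315°, crossing the antimeridian.

70.455°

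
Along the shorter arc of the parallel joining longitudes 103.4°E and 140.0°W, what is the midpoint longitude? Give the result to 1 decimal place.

Signed shortest Δλ from +103.4° to -140.0° is +116.6°.
Midpoint longitude = +103.4° + (+116.6°)/2 = +103.4° + 58.3° = +161.7°.
(The naïve average (+103.4 + -140.0)/2 = -18.3° is on the wrong side of the globe.)

161.7°E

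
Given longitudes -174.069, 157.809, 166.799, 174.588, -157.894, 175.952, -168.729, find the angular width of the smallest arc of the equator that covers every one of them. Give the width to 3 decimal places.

44.297°

Sort the longitudes: -174.069°, -168.729°, -157.894°, +157.809°, +166.799°, +174.588°, +175.952°.
Eastward gaps between consecutive values (wrapping around): 5.340°, 10.835°, 315.703°, 8.990°, 7.789°, 1.364°, 9.979°.
Largest gap = 315.703° ⇒ minimal covering band is its complement: 360° − 315.703° = 44.297°.
Band runs from +157.809° eastward to -157.894°, crossing the antimeridian.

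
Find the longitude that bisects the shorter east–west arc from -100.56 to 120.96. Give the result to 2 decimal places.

-169.80°

Signed shortest Δλ from -100.56° to +120.96° is -138.48°.
Midpoint longitude = -100.56° + (-138.48°)/2 = -100.56° − 69.24° = -169.80°.
(The naïve average (-100.56 + +120.96)/2 = 10.2° is on the wrong side of the globe.)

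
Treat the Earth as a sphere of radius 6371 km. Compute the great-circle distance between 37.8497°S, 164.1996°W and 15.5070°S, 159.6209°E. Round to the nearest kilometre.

Δλ = 159.6209 − -164.1996 = 323.8205°; wrapped into (−180°, 180°]: -36.1795°.
Δφ = -15.5070 − -37.8497 = 22.3427°.
a = sin²(Δφ/2) + cos φ₁ · cos φ₂ · sin²(Δλ/2) = 0.110896.
c = 2·atan2(√a, √(1−a)) = 0.67899 rad → d = 6371·c ≈ 4325.84 km.

4326 km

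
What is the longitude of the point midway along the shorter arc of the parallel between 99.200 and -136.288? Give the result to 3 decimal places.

+161.456°

Signed shortest Δλ from +99.200° to -136.288° is +124.512°.
Midpoint longitude = +99.200° + (+124.512°)/2 = +99.200° + 62.256° = +161.456°.
(The naïve average (+99.200 + -136.288)/2 = -18.544° is on the wrong side of the globe.)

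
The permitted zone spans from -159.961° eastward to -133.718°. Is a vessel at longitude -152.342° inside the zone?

Band width going east from -159.961° to -133.718°: ((-133.718 − -159.961) mod 360) = 26.243°.
Offset of -152.342° east of the west edge: ((-152.342 − -159.961) mod 360) = 7.619°.
7.619° ≤ 26.243° ⇒ inside.

Yes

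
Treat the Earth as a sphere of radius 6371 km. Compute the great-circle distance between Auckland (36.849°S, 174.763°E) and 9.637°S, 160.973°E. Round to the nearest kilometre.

3329 km

Δλ = 160.973 − 174.763 = -13.790°.
Δφ = -9.637 − -36.849 = 27.212°.
a = sin²(Δφ/2) + cos φ₁ · cos φ₂ · sin²(Δλ/2) = 0.066710.
c = 2·atan2(√a, √(1−a)) = 0.52249 rad → d = 6371·c ≈ 3328.77 km.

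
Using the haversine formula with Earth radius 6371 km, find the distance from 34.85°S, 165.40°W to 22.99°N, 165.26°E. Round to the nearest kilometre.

Δλ = 165.26 − -165.40 = 330.66°; wrapped into (−180°, 180°]: -29.34°.
Δφ = 22.99 − -34.85 = 57.84°.
a = sin²(Δφ/2) + cos φ₁ · cos φ₂ · sin²(Δλ/2) = 0.282310.
c = 2·atan2(√a, √(1−a)) = 1.12034 rad → d = 6371·c ≈ 7137.66 km.

7138 km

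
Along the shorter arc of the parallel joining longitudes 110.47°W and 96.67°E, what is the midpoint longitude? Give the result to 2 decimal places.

Signed shortest Δλ from -110.47° to +96.67° is -152.86°.
Midpoint longitude = -110.47° + (-152.86°)/2 = -110.47° − 76.43° = -186.90°.
Normalise into (−180°, 180°]: +173.10°.
(The naïve average (-110.47 + +96.67)/2 = -6.9° is on the wrong side of the globe.)

173.10°E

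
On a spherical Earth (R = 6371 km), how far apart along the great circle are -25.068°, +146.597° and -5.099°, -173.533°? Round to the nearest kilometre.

Δλ = -173.533 − 146.597 = -320.130°; wrapped into (−180°, 180°]: 39.870°.
Δφ = -5.099 − -25.068 = 19.969°.
a = sin²(Δφ/2) + cos φ₁ · cos φ₂ · sin²(Δλ/2) = 0.134944.
c = 2·atan2(√a, √(1−a)) = 0.75231 rad → d = 6371·c ≈ 4792.97 km.

4793 km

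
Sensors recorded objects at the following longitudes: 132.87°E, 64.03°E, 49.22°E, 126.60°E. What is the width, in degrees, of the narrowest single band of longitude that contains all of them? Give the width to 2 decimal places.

83.65°

Sort the longitudes: +49.22°, +64.03°, +126.60°, +132.87°.
Eastward gaps between consecutive values (wrapping around): 14.81°, 62.57°, 6.27°, 276.35°.
Largest gap = 276.35° ⇒ minimal covering band is its complement: 360° − 276.35° = 83.65°.
Band runs from +49.22° eastward to +132.87°.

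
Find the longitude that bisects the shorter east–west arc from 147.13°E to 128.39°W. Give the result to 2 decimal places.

170.63°W

Signed shortest Δλ from +147.13° to -128.39° is +84.48°.
Midpoint longitude = +147.13° + (+84.48°)/2 = +147.13° + 42.24° = +189.37°.
Normalise into (−180°, 180°]: -170.63°.
(The naïve average (+147.13 + -128.39)/2 = 9.37° is on the wrong side of the globe.)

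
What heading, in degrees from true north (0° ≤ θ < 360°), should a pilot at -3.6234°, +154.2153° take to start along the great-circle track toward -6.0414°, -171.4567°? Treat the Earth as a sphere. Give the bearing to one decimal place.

95.4°

Δλ = -171.4567 − 154.2153 = -325.6720°; wrapped into (−180°, 180°]: 34.3280°.
θ = atan2( sin Δλ · cos φ₂ , cos φ₁ · sin φ₂ − sin φ₁ · cos φ₂ · cos Δλ )
  = atan2(0.56080, -0.05314) = 95.413° → normalised to [0°, 360°): 95.413°.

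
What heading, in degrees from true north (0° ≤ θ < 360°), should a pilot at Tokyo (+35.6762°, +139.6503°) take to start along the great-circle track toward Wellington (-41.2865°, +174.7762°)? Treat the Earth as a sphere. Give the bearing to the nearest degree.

154°

Δλ = 174.7762 − 139.6503 = 35.1259°.
θ = atan2( sin Δλ · cos φ₂ , cos φ₁ · sin φ₂ − sin φ₁ · cos φ₂ · cos Δλ )
  = atan2(0.43235, -0.89442) = 154.202° → normalised to [0°, 360°): 154.202°.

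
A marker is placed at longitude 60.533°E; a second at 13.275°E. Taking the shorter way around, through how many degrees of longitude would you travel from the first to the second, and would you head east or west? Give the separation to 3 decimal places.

Raw difference: 13.275 − 60.533 = -47.258°.
Normalise into (−180°, 180°]: -47.258° stays -47.258°.
Negative ⇒ the second point lies to the west; separation 47.258°.

47.258° west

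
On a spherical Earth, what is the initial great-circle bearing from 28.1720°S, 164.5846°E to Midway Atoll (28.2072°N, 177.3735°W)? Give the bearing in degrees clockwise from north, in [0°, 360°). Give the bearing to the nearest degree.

19°

Δλ = -177.3735 − 164.5846 = -341.9581°; wrapped into (−180°, 180°]: 18.0419°.
θ = atan2( sin Δλ · cos φ₂ , cos φ₁ · sin φ₂ − sin φ₁ · cos φ₂ · cos Δλ )
  = atan2(0.27293, 0.81226) = 18.573° → normalised to [0°, 360°): 18.573°.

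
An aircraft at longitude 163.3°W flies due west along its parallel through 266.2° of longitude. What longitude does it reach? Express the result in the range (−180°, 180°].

Start at -163.3°; shift −266.2° → -429.5°.
-429.5° lies outside (−180°, 180°]; add 360° → -69.5°.

69.5°W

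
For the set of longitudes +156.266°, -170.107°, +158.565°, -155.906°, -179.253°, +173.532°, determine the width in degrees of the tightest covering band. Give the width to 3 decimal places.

47.828°

Sort the longitudes: -179.253°, -170.107°, -155.906°, +156.266°, +158.565°, +173.532°.
Eastward gaps between consecutive values (wrapping around): 9.146°, 14.201°, 312.172°, 2.299°, 14.967°, 7.215°.
Largest gap = 312.172° ⇒ minimal covering band is its complement: 360° − 312.172° = 47.828°.
Band runs from +156.266° eastward to -155.906°, crossing the antimeridian.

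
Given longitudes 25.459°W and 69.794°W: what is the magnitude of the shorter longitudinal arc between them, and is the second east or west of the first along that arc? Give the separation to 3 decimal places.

Raw difference: -69.794 − -25.459 = -44.335°.
Normalise into (−180°, 180°]: -44.335° stays -44.335°.
Negative ⇒ the second point lies to the west; separation 44.335°.

44.335° west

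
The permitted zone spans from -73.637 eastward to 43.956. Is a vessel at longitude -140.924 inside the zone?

Band width going east from -73.637° to +43.956°: ((43.956 − -73.637) mod 360) = 117.593°.
Offset of -140.924° east of the west edge: ((-140.924 − -73.637) mod 360) = 292.713°.
292.713° > 117.593° ⇒ outside.

No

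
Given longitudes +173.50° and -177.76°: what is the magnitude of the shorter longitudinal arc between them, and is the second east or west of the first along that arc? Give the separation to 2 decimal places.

8.74° east

Raw difference: -177.76 − 173.50 = -351.26°.
Normalise into (−180°, 180°]: -351.26° + 360° = 8.74°.
Positive ⇒ the second point lies to the east; separation 8.74°.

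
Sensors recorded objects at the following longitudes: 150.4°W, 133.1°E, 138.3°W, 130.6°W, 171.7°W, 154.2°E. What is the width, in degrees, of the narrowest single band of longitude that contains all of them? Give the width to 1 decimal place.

Sort the longitudes: -171.7°, -150.4°, -138.3°, -130.6°, +133.1°, +154.2°.
Eastward gaps between consecutive values (wrapping around): 21.3°, 12.1°, 7.7°, 263.7°, 21.1°, 34.1°.
Largest gap = 263.7° ⇒ minimal covering band is its complement: 360° − 263.7° = 96.3°.
Band runs from +133.1° eastward to -130.6°, crossing the antimeridian.

96.3°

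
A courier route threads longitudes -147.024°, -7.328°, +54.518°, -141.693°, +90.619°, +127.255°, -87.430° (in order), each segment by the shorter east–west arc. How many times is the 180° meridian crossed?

Leg 1: -147.024° → -7.328°, shortest Δλ = 139.696° (east) — does not cross 180°.
Leg 2: -7.328° → +54.518°, shortest Δλ = 61.846° (east) — does not cross 180°.
Leg 3: +54.518° → -141.693°, shortest Δλ = 163.789° (east) — crosses 180°.
Leg 4: -141.693° → +90.619°, shortest Δλ = -127.688° (west) — crosses 180°.
Leg 5: +90.619° → +127.255°, shortest Δλ = 36.636° (east) — does not cross 180°.
Leg 6: +127.255° → -87.430°, shortest Δλ = 145.315° (east) — crosses 180°.
Total crossings: 3.

3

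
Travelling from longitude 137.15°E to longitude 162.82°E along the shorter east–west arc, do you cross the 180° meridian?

Signed shortest Δλ = ((162.82 − 137.15 + 180) mod 360) − 180 = 25.67°.
Going east by 25.67° from +137.15° reaches +162.82° without touching 180°.

No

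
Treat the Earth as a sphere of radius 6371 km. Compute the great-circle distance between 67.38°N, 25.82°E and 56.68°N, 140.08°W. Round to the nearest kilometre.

Δλ = -140.08 − 25.82 = -165.90°.
Δφ = 56.68 − 67.38 = -10.70°.
a = sin²(Δφ/2) + cos φ₁ · cos φ₂ · sin²(Δλ/2) = 0.216787.
c = 2·atan2(√a, √(1−a)) = 0.96863 rad → d = 6371·c ≈ 6171.17 km.

6171 km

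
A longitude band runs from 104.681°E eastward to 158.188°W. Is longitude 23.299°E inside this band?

Band width going east from +104.681° to -158.188°: ((-158.188 − 104.681) mod 360) = 97.131°.
Offset of +23.299° east of the west edge: ((23.299 − 104.681) mod 360) = 278.618°.
278.618° > 97.131° ⇒ outside.

No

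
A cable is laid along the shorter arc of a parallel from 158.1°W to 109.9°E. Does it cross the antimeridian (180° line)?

Naïve |109.9 − -158.1| = 268.0° > 180°, so the shorter arc goes the other way round — across 180°.
Signed shortest Δλ = ((109.9 − -158.1 + 180) mod 360) − 180 = -92.0°.
Going west by 92.0° from -158.1° passes through 180° before reaching +109.9°.

Yes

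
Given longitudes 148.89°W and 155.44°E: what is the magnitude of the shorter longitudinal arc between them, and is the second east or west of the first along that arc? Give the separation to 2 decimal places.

55.67° west

Raw difference: 155.44 − -148.89 = 304.33°.
Normalise into (−180°, 180°]: 304.33° − 360° = -55.67°.
Negative ⇒ the second point lies to the west; separation 55.67°.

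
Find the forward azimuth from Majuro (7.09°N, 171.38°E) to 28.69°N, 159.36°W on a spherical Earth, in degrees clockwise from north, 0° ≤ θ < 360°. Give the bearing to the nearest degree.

Δλ = -159.36 − 171.38 = -330.74°; wrapped into (−180°, 180°]: 29.26°.
θ = atan2( sin Δλ · cos φ₂ , cos φ₁ · sin φ₂ − sin φ₁ · cos φ₂ · cos Δλ )
  = atan2(0.42877, 0.38194) = 48.306° → normalised to [0°, 360°): 48.306°.

48°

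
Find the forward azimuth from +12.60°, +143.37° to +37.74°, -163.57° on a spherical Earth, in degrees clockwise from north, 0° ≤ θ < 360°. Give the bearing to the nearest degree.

Δλ = -163.57 − 143.37 = -306.94°; wrapped into (−180°, 180°]: 53.06°.
θ = atan2( sin Δλ · cos φ₂ , cos φ₁ · sin φ₂ − sin φ₁ · cos φ₂ · cos Δλ )
  = atan2(0.63206, 0.49367) = 52.008° → normalised to [0°, 360°): 52.008°.

52°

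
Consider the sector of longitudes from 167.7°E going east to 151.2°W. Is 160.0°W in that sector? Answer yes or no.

Band width going east from +167.7° to -151.2°: ((-151.2 − 167.7) mod 360) = 41.1°.
Offset of -160.0° east of the west edge: ((-160.0 − 167.7) mod 360) = 32.3°.
32.3° ≤ 41.1° ⇒ inside.

Yes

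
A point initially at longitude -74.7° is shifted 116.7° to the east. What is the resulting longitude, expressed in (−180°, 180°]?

Start at -74.7°; shift +116.7° → +42.0°.
+42.0° already lies in (−180°, 180°].

+42.0°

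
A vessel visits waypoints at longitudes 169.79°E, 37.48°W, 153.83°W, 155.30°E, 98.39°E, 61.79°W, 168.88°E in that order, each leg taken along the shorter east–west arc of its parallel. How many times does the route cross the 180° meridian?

Leg 1: +169.79° → -37.48°, shortest Δλ = 152.73° (east) — crosses 180°.
Leg 2: -37.48° → -153.83°, shortest Δλ = -116.35° (west) — does not cross 180°.
Leg 3: -153.83° → +155.30°, shortest Δλ = -50.87° (west) — crosses 180°.
Leg 4: +155.30° → +98.39°, shortest Δλ = -56.91° (west) — does not cross 180°.
Leg 5: +98.39° → -61.79°, shortest Δλ = -160.18° (west) — does not cross 180°.
Leg 6: -61.79° → +168.88°, shortest Δλ = -129.33° (west) — crosses 180°.
Total crossings: 3.

3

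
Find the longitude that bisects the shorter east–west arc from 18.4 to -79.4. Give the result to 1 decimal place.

-30.5°

Signed shortest Δλ from +18.4° to -79.4° is -97.8°.
Midpoint longitude = +18.4° + (-97.8°)/2 = +18.4° − 48.9° = -30.5°.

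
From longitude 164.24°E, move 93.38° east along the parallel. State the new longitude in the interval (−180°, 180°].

102.38°W

Start at +164.24°; shift +93.38° → +257.62°.
+257.62° lies outside (−180°, 180°]; subtract 360° → -102.38°.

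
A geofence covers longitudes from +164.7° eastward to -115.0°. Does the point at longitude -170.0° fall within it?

Band width going east from +164.7° to -115.0°: ((-115.0 − 164.7) mod 360) = 80.3°.
Offset of -170.0° east of the west edge: ((-170.0 − 164.7) mod 360) = 25.3°.
25.3° ≤ 80.3° ⇒ inside.

Yes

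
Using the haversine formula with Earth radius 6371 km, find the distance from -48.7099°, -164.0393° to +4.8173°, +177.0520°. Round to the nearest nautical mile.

Δλ = 177.0520 − -164.0393 = 341.0913°; wrapped into (−180°, 180°]: -18.9087°.
Δφ = 4.8173 − -48.7099 = 53.5272°.
a = sin²(Δφ/2) + cos φ₁ · cos φ₂ · sin²(Δλ/2) = 0.220521.
c = 2·atan2(√a, √(1−a)) = 0.97767 rad → d = 6371·c ≈ 6228.72 km ≈ 3363.24 nmi.

3363 nmi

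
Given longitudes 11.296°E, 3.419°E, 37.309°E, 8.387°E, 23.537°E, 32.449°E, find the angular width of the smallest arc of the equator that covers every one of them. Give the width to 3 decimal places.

Sort the longitudes: +3.419°, +8.387°, +11.296°, +23.537°, +32.449°, +37.309°.
Eastward gaps between consecutive values (wrapping around): 4.968°, 2.909°, 12.241°, 8.912°, 4.860°, 326.110°.
Largest gap = 326.110° ⇒ minimal covering band is its complement: 360° − 326.110° = 33.890°.
Band runs from +3.419° eastward to +37.309°.

33.890°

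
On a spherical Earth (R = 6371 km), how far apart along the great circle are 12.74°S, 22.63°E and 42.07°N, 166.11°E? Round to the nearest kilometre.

Δλ = 166.11 − 22.63 = 143.48°.
Δφ = 42.07 − -12.74 = 54.81°.
a = sin²(Δφ/2) + cos φ₁ · cos φ₂ · sin²(Δλ/2) = 0.864822.
c = 2·atan2(√a, √(1−a)) = 2.38860 rad → d = 6371·c ≈ 15217.76 km.

15218 km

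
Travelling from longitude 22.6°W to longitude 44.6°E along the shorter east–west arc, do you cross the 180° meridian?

Signed shortest Δλ = ((44.6 − -22.6 + 180) mod 360) − 180 = 67.2°.
Going east by 67.2° from -22.6° reaches +44.6° without touching 180°.

No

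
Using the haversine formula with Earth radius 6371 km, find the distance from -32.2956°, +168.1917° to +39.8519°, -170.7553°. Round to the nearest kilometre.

Δλ = -170.7553 − 168.1917 = -338.9470°; wrapped into (−180°, 180°]: 21.0530°.
Δφ = 39.8519 − -32.2956 = 72.1475°.
a = sin²(Δφ/2) + cos φ₁ · cos φ₂ · sin²(Δλ/2) = 0.368375.
c = 2·atan2(√a, √(1−a)) = 1.30441 rad → d = 6371·c ≈ 8310.38 km.

8310 km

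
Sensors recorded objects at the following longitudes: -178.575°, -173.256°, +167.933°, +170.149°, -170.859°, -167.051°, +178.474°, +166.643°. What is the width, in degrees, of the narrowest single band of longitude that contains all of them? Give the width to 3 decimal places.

Sort the longitudes: -178.575°, -173.256°, -170.859°, -167.051°, +166.643°, +167.933°, +170.149°, +178.474°.
Eastward gaps between consecutive values (wrapping around): 5.319°, 2.397°, 3.808°, 333.694°, 1.290°, 2.216°, 8.325°, 2.951°.
Largest gap = 333.694° ⇒ minimal covering band is its complement: 360° − 333.694° = 26.306°.
Band runs from +166.643° eastward to -167.051°, crossing the antimeridian.

26.306°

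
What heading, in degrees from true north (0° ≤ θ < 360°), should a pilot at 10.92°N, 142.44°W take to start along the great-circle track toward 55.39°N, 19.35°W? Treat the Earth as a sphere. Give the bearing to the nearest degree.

29°

Δλ = -19.35 − -142.44 = 123.09°.
θ = atan2( sin Δλ · cos φ₂ , cos φ₁ · sin φ₂ − sin φ₁ · cos φ₂ · cos Δλ )
  = atan2(0.47587, 0.86688) = 28.764° → normalised to [0°, 360°): 28.764°.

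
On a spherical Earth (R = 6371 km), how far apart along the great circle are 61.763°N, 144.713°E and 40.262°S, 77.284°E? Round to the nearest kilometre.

Δλ = 77.284 − 144.713 = -67.429°.
Δφ = -40.262 − 61.763 = -102.025°.
a = sin²(Δφ/2) + cos φ₁ · cos φ₂ · sin²(Δλ/2) = 0.715399.
c = 2·atan2(√a, √(1−a)) = 2.01617 rad → d = 6371·c ≈ 12845.05 km.

12845 km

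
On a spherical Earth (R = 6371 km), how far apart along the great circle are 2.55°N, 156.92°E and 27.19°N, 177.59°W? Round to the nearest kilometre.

Δλ = -177.59 − 156.92 = -334.51°; wrapped into (−180°, 180°]: 25.49°.
Δφ = 27.19 − 2.55 = 24.64°.
a = sin²(Δφ/2) + cos φ₁ · cos φ₂ · sin²(Δλ/2) = 0.088776.
c = 2·atan2(√a, √(1−a)) = 0.60510 rad → d = 6371·c ≈ 3855.06 km.

3855 km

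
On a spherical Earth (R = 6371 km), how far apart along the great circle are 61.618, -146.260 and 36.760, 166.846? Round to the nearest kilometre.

4238 km

Δλ = 166.846 − -146.260 = 313.106°; wrapped into (−180°, 180°]: -46.894°.
Δφ = 36.760 − 61.618 = -24.858°.
a = sin²(Δφ/2) + cos φ₁ · cos φ₂ · sin²(Δλ/2) = 0.106618.
c = 2·atan2(√a, √(1−a)) = 0.66525 rad → d = 6371·c ≈ 4238.29 km.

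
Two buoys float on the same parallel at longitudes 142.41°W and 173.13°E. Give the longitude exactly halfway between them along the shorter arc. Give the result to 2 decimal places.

164.64°W

Signed shortest Δλ from -142.41° to +173.13° is -44.46°.
Midpoint longitude = -142.41° + (-44.46°)/2 = -142.41° − 22.23° = -164.64°.
(The naïve average (-142.41 + +173.13)/2 = 15.36° is on the wrong side of the globe.)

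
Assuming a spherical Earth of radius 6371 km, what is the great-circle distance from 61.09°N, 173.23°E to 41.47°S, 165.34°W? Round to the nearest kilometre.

11568 km

Δλ = -165.34 − 173.23 = -338.57°; wrapped into (−180°, 180°]: 21.43°.
Δφ = -41.47 − 61.09 = -102.56°.
a = sin²(Δφ/2) + cos φ₁ · cos φ₂ · sin²(Δλ/2) = 0.621253.
c = 2·atan2(√a, √(1−a)) = 1.81574 rad → d = 6371·c ≈ 11568.10 km.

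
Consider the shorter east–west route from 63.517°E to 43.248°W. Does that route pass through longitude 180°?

Signed shortest Δλ = ((-43.248 − 63.517 + 180) mod 360) − 180 = -106.765°.
Going west by 106.765° from +63.517° reaches -43.248° without touching 180°.

No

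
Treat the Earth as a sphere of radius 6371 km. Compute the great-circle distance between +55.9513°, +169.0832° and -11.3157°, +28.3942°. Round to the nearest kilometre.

14007 km

Δλ = 28.3942 − 169.0832 = -140.6890°.
Δφ = -11.3157 − 55.9513 = -67.2670°.
a = sin²(Δφ/2) + cos φ₁ · cos φ₂ · sin²(Δλ/2) = 0.793679.
c = 2·atan2(√a, √(1−a)) = 2.19859 rad → d = 6371·c ≈ 14007.20 km.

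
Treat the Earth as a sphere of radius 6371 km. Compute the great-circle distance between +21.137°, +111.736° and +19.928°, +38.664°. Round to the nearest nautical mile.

4069 nmi

Δλ = 38.664 − 111.736 = -73.072°.
Δφ = 19.928 − 21.137 = -1.209°.
a = sin²(Δφ/2) + cos φ₁ · cos φ₂ · sin²(Δλ/2) = 0.310888.
c = 2·atan2(√a, √(1−a)) = 1.18292 rad → d = 6371·c ≈ 7536.37 km ≈ 4069.32 nmi.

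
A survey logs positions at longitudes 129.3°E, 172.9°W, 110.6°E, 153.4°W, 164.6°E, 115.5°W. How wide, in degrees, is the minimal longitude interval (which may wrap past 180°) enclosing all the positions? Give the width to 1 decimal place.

133.9°

Sort the longitudes: -172.9°, -153.4°, -115.5°, +110.6°, +129.3°, +164.6°.
Eastward gaps between consecutive values (wrapping around): 19.5°, 37.9°, 226.1°, 18.7°, 35.3°, 22.5°.
Largest gap = 226.1° ⇒ minimal covering band is its complement: 360° − 226.1° = 133.9°.
Band runs from +110.6° eastward to -115.5°, crossing the antimeridian.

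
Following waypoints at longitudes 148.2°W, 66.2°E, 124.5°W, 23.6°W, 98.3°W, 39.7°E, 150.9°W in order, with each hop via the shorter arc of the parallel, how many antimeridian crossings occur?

3

Leg 1: -148.2° → +66.2°, shortest Δλ = -145.6° (west) — crosses 180°.
Leg 2: +66.2° → -124.5°, shortest Δλ = 169.3° (east) — crosses 180°.
Leg 3: -124.5° → -23.6°, shortest Δλ = 100.9° (east) — does not cross 180°.
Leg 4: -23.6° → -98.3°, shortest Δλ = -74.7° (west) — does not cross 180°.
Leg 5: -98.3° → +39.7°, shortest Δλ = 138.0° (east) — does not cross 180°.
Leg 6: +39.7° → -150.9°, shortest Δλ = 169.4° (east) — crosses 180°.
Total crossings: 3.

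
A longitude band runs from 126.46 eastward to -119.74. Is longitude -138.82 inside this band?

Yes

Band width going east from +126.46° to -119.74°: ((-119.74 − 126.46) mod 360) = 113.80°.
Offset of -138.82° east of the west edge: ((-138.82 − 126.46) mod 360) = 94.72°.
94.72° ≤ 113.80° ⇒ inside.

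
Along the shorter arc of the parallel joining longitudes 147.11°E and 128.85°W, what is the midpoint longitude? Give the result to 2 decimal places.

Signed shortest Δλ from +147.11° to -128.85° is +84.04°.
Midpoint longitude = +147.11° + (+84.04°)/2 = +147.11° + 42.02° = +189.13°.
Normalise into (−180°, 180°]: -170.87°.
(The naïve average (+147.11 + -128.85)/2 = 9.13° is on the wrong side of the globe.)

170.87°W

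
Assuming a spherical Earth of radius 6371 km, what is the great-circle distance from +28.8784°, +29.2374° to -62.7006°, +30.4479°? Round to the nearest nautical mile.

5499 nmi

Δλ = 30.4479 − 29.2374 = 1.2105°.
Δφ = -62.7006 − 28.8784 = -91.5790°.
a = sin²(Δφ/2) + cos φ₁ · cos φ₂ · sin²(Δλ/2) = 0.513822.
c = 2·atan2(√a, √(1−a)) = 1.59844 rad → d = 6371·c ≈ 10183.69 km ≈ 5498.75 nmi.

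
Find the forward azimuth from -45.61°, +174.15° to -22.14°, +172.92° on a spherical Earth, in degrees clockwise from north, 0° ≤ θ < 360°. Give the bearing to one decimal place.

357.1°

Δλ = 172.92 − 174.15 = -1.23°.
θ = atan2( sin Δλ · cos φ₂ , cos φ₁ · sin φ₂ − sin φ₁ · cos φ₂ · cos Δλ )
  = atan2(-0.01988, 0.39812) = -2.859° → normalised to [0°, 360°): 357.141°.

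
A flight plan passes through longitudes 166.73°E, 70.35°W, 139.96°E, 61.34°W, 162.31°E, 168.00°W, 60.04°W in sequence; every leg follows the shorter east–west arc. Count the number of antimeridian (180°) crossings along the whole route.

5

Leg 1: +166.73° → -70.35°, shortest Δλ = 122.92° (east) — crosses 180°.
Leg 2: -70.35° → +139.96°, shortest Δλ = -149.69° (west) — crosses 180°.
Leg 3: +139.96° → -61.34°, shortest Δλ = 158.7° (east) — crosses 180°.
Leg 4: -61.34° → +162.31°, shortest Δλ = -136.35° (west) — crosses 180°.
Leg 5: +162.31° → -168.00°, shortest Δλ = 29.69° (east) — crosses 180°.
Leg 6: -168.00° → -60.04°, shortest Δλ = 107.96° (east) — does not cross 180°.
Total crossings: 5.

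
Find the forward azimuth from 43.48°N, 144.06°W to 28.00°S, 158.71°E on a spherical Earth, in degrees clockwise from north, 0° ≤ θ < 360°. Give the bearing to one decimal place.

Δλ = 158.71 − -144.06 = 302.77°; wrapped into (−180°, 180°]: -57.23°.
θ = atan2( sin Δλ · cos φ₂ , cos φ₁ · sin φ₂ − sin φ₁ · cos φ₂ · cos Δλ )
  = atan2(-0.74243, -0.66951) = -132.044° → normalised to [0°, 360°): 227.956°.

228.0°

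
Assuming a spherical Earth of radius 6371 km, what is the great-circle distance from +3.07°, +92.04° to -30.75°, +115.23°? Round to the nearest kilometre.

4493 km

Δλ = 115.23 − 92.04 = 23.19°.
Δφ = -30.75 − 3.07 = -33.82°.
a = sin²(Δφ/2) + cos φ₁ · cos φ₂ · sin²(Δλ/2) = 0.119273.
c = 2·atan2(√a, √(1−a)) = 0.70524 rad → d = 6371·c ≈ 4493.11 km.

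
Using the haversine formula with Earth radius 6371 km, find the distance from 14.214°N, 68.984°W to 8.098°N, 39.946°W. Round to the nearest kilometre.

3237 km

Δλ = -39.946 − -68.984 = 29.038°.
Δφ = 8.098 − 14.214 = -6.116°.
a = sin²(Δφ/2) + cos φ₁ · cos φ₂ · sin²(Δλ/2) = 0.063165.
c = 2·atan2(√a, √(1−a)) = 0.50810 rad → d = 6371·c ≈ 3237.12 km.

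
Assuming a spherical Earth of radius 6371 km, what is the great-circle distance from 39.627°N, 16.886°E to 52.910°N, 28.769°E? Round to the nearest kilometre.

Δλ = 28.769 − 16.886 = 11.883°.
Δφ = 52.910 − 39.627 = 13.283°.
a = sin²(Δφ/2) + cos φ₁ · cos φ₂ · sin²(Δλ/2) = 0.018353.
c = 2·atan2(√a, √(1−a)) = 0.27179 rad → d = 6371·c ≈ 1731.55 km.

1732 km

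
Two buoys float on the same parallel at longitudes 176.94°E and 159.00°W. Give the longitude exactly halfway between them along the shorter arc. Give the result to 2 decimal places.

171.03°W

Signed shortest Δλ from +176.94° to -159.00° is +24.06°.
Midpoint longitude = +176.94° + (+24.06°)/2 = +176.94° + 12.03° = +188.97°.
Normalise into (−180°, 180°]: -171.03°.
(The naïve average (+176.94 + -159.00)/2 = 8.97° is on the wrong side of the globe.)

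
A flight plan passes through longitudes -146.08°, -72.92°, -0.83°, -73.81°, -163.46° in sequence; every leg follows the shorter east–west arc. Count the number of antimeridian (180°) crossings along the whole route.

Leg 1: -146.08° → -72.92°, shortest Δλ = 73.16° (east) — does not cross 180°.
Leg 2: -72.92° → -0.83°, shortest Δλ = 72.09° (east) — does not cross 180°.
Leg 3: -0.83° → -73.81°, shortest Δλ = -72.98° (west) — does not cross 180°.
Leg 4: -73.81° → -163.46°, shortest Δλ = -89.65° (west) — does not cross 180°.
Total crossings: 0.

0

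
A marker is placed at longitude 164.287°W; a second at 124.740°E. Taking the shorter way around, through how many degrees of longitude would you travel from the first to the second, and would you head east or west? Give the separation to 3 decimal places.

70.973° west

Raw difference: 124.740 − -164.287 = 289.027°.
Normalise into (−180°, 180°]: 289.027° − 360° = -70.973°.
Negative ⇒ the second point lies to the west; separation 70.973°.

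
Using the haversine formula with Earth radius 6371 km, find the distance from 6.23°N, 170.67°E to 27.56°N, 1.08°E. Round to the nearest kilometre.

16095 km

Δλ = 1.08 − 170.67 = -169.59°.
Δφ = 27.56 − 6.23 = 21.33°.
a = sin²(Δφ/2) + cos φ₁ · cos φ₂ · sin²(Δλ/2) = 0.908288.
c = 2·atan2(√a, √(1−a)) = 2.52625 rad → d = 6371·c ≈ 16094.74 km.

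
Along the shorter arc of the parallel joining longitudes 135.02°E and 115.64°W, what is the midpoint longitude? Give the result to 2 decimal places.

Signed shortest Δλ from +135.02° to -115.64° is +109.34°.
Midpoint longitude = +135.02° + (+109.34°)/2 = +135.02° + 54.67° = +189.69°.
Normalise into (−180°, 180°]: -170.31°.
(The naïve average (+135.02 + -115.64)/2 = 9.69° is on the wrong side of the globe.)

170.31°W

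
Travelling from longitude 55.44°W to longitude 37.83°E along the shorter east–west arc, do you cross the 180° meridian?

No

Signed shortest Δλ = ((37.83 − -55.44 + 180) mod 360) − 180 = 93.27°.
Going east by 93.27° from -55.44° reaches +37.83° without touching 180°.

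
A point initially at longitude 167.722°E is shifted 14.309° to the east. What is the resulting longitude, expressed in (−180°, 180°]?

Start at +167.722°; shift +14.309° → +182.031°.
+182.031° lies outside (−180°, 180°]; subtract 360° → -177.969°.

177.969°W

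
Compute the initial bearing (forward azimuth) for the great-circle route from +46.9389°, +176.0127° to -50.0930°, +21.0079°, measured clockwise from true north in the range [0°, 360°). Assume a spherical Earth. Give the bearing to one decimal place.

250.0°

Δλ = 21.0079 − 176.0127 = -155.0048°.
θ = atan2( sin Δλ · cos φ₂ , cos φ₁ · sin φ₂ − sin φ₁ · cos φ₂ · cos Δλ )
  = atan2(-0.27108, -0.09892) = -110.048° → normalised to [0°, 360°): 249.952°.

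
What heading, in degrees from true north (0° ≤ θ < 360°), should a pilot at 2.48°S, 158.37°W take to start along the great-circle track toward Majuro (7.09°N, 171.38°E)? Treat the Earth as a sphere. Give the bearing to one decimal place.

Δλ = 171.38 − -158.37 = 329.75°; wrapped into (−180°, 180°]: -30.25°.
θ = atan2( sin Δλ · cos φ₂ , cos φ₁ · sin φ₂ − sin φ₁ · cos φ₂ · cos Δλ )
  = atan2(-0.49992, 0.16041) = -72.211° → normalised to [0°, 360°): 287.789°.

287.8°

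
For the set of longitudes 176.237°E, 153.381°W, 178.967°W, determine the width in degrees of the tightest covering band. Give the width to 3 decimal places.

Sort the longitudes: -178.967°, -153.381°, +176.237°.
Eastward gaps between consecutive values (wrapping around): 25.586°, 329.618°, 4.796°.
Largest gap = 329.618° ⇒ minimal covering band is its complement: 360° − 329.618° = 30.382°.
Band runs from +176.237° eastward to -153.381°, crossing the antimeridian.

30.382°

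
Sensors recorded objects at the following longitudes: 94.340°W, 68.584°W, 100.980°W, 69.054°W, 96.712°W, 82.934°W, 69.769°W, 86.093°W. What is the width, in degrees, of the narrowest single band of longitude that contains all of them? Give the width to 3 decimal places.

Sort the longitudes: -100.980°, -96.712°, -94.340°, -86.093°, -82.934°, -69.769°, -69.054°, -68.584°.
Eastward gaps between consecutive values (wrapping around): 4.268°, 2.372°, 8.247°, 3.159°, 13.165°, 0.715°, 0.470°, 327.604°.
Largest gap = 327.604° ⇒ minimal covering band is its complement: 360° − 327.604° = 32.396°.
Band runs from -100.980° eastward to -68.584°.

32.396°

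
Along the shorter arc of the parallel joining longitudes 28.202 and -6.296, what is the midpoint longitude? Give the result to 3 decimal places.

+10.953°

Signed shortest Δλ from +28.202° to -6.296° is -34.498°.
Midpoint longitude = +28.202° + (-34.498°)/2 = +28.202° − 17.249° = +10.953°.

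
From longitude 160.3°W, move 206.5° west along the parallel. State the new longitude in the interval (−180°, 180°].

6.8°W

Start at -160.3°; shift −206.5° → -366.8°.
-366.8° lies outside (−180°, 180°]; add 360° → -6.8°.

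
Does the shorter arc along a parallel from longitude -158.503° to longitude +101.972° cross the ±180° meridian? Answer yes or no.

Naïve |101.972 − -158.503| = 260.475° > 180°, so the shorter arc goes the other way round — across 180°.
Signed shortest Δλ = ((101.972 − -158.503 + 180) mod 360) − 180 = -99.525°.
Going west by 99.525° from -158.503° passes through 180° before reaching +101.972°.

Yes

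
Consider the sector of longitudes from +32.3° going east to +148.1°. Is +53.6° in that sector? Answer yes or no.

Yes

Band width going east from +32.3° to +148.1°: ((148.1 − 32.3) mod 360) = 115.8°.
Offset of +53.6° east of the west edge: ((53.6 − 32.3) mod 360) = 21.3°.
21.3° ≤ 115.8° ⇒ inside.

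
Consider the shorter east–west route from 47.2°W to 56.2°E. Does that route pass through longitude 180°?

Signed shortest Δλ = ((56.2 − -47.2 + 180) mod 360) − 180 = 103.4°.
Going east by 103.4° from -47.2° reaches +56.2° without touching 180°.

No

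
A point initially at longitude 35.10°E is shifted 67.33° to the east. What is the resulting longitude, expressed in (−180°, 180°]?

102.43°E

Start at +35.10°; shift +67.33° → +102.43°.
+102.43° already lies in (−180°, 180°].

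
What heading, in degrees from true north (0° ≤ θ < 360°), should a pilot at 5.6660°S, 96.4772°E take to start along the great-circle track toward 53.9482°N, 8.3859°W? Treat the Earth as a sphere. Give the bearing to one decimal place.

324.2°

Δλ = -8.3859 − 96.4772 = -104.8631°.
θ = atan2( sin Δλ · cos φ₂ , cos φ₁ · sin φ₂ − sin φ₁ · cos φ₂ · cos Δλ )
  = atan2(-0.56883, 0.78963) = -35.768° → normalised to [0°, 360°): 324.232°.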